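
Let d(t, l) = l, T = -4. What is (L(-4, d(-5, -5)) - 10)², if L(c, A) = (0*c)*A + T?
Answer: 196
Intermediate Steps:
L(c, A) = -4 (L(c, A) = (0*c)*A - 4 = 0*A - 4 = 0 - 4 = -4)
(L(-4, d(-5, -5)) - 10)² = (-4 - 10)² = (-14)² = 196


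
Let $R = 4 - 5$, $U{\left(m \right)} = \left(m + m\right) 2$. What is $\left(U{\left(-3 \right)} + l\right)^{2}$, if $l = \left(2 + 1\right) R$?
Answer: $225$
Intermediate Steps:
$U{\left(m \right)} = 4 m$ ($U{\left(m \right)} = 2 m 2 = 4 m$)
$R = -1$ ($R = 4 - 5 = -1$)
$l = -3$ ($l = \left(2 + 1\right) \left(-1\right) = 3 \left(-1\right) = -3$)
$\left(U{\left(-3 \right)} + l\right)^{2} = \left(4 \left(-3\right) - 3\right)^{2} = \left(-12 - 3\right)^{2} = \left(-15\right)^{2} = 225$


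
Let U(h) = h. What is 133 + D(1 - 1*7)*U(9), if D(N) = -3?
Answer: 106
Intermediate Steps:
133 + D(1 - 1*7)*U(9) = 133 - 3*9 = 133 - 27 = 106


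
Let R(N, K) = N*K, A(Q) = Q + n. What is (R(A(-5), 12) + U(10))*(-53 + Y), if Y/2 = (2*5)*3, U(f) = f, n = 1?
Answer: -266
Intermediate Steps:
A(Q) = 1 + Q (A(Q) = Q + 1 = 1 + Q)
Y = 60 (Y = 2*((2*5)*3) = 2*(10*3) = 2*30 = 60)
R(N, K) = K*N
(R(A(-5), 12) + U(10))*(-53 + Y) = (12*(1 - 5) + 10)*(-53 + 60) = (12*(-4) + 10)*7 = (-48 + 10)*7 = -38*7 = -266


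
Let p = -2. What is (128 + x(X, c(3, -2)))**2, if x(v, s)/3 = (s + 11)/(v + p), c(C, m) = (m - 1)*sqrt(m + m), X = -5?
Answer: 744445/49 + 31068*I/49 ≈ 15193.0 + 634.04*I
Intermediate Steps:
c(C, m) = sqrt(2)*sqrt(m)*(-1 + m) (c(C, m) = (-1 + m)*sqrt(2*m) = (-1 + m)*(sqrt(2)*sqrt(m)) = sqrt(2)*sqrt(m)*(-1 + m))
x(v, s) = 3*(11 + s)/(-2 + v) (x(v, s) = 3*((s + 11)/(v - 2)) = 3*((11 + s)/(-2 + v)) = 3*(11 + s)/(-2 + v))
(128 + x(X, c(3, -2)))**2 = (128 + 3*(11 + sqrt(2)*sqrt(-2)*(-1 - 2))/(-2 - 5))**2 = (128 + 3*(11 + sqrt(2)*(I*sqrt(2))*(-3))/(-7))**2 = (128 + 3*(-1/7)*(11 - 6*I))**2 = (128 + (-33/7 + 18*I/7))**2 = (863/7 + 18*I/7)**2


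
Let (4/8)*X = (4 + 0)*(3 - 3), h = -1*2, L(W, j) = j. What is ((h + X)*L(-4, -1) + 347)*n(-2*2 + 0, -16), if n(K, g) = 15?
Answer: 5235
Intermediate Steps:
h = -2
X = 0 (X = 2*((4 + 0)*(3 - 3)) = 2*(4*0) = 2*0 = 0)
((h + X)*L(-4, -1) + 347)*n(-2*2 + 0, -16) = ((-2 + 0)*(-1) + 347)*15 = (-2*(-1) + 347)*15 = (2 + 347)*15 = 349*15 = 5235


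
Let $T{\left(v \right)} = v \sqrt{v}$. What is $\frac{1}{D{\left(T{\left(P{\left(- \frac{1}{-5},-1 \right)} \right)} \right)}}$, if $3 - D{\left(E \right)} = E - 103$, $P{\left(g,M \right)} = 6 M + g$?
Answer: $\frac{13250}{1428889} - \frac{145 i \sqrt{145}}{1428889} \approx 0.0092729 - 0.001222 i$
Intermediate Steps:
$P{\left(g,M \right)} = g + 6 M$
$T{\left(v \right)} = v^{\frac{3}{2}}$
$D{\left(E \right)} = 106 - E$ ($D{\left(E \right)} = 3 - \left(E - 103\right) = 3 - \left(-103 + E\right) = 106 - E$)
$\frac{1}{D{\left(T{\left(P{\left(- \frac{1}{-5},-1 \right)} \right)} \right)}} = \frac{1}{106 - \left(- \frac{1}{-5} + 6 \left(-1\right)\right)^{\frac{3}{2}}} = \frac{1}{106 - \left(\left(-1\right) \left(- \frac{1}{5}\right) - 6\right)^{\frac{3}{2}}} = \frac{1}{106 - \left(\frac{1}{5} - 6\right)^{\frac{3}{2}}} = \frac{1}{106 - \left(- \frac{29}{5}\right)^{\frac{3}{2}}} = \frac{1}{106 - - \frac{29 i \sqrt{145}}{25}} = \frac{1}{106 + \frac{29 i \sqrt{145}}{25}}$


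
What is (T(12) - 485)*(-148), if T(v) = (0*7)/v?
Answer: 71780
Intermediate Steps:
T(v) = 0 (T(v) = 0/v = 0)
(T(12) - 485)*(-148) = (0 - 485)*(-148) = -485*(-148) = 71780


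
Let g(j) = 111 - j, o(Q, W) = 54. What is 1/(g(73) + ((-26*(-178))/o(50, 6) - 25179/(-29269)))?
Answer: 790263/98438293 ≈ 0.0080280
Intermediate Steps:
1/(g(73) + ((-26*(-178))/o(50, 6) - 25179/(-29269))) = 1/((111 - 1*73) + (-26*(-178)/54 - 25179/(-29269))) = 1/((111 - 73) + (4628*(1/54) - 25179*(-1/29269))) = 1/(38 + (2314/27 + 25179/29269)) = 1/(38 + 68408299/790263) = 1/(98438293/790263) = 790263/98438293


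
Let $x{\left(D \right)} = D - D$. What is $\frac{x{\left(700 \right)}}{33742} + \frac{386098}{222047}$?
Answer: $\frac{386098}{222047} \approx 1.7388$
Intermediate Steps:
$x{\left(D \right)} = 0$
$\frac{x{\left(700 \right)}}{33742} + \frac{386098}{222047} = \frac{0}{33742} + \frac{386098}{222047} = 0 \cdot \frac{1}{33742} + 386098 \cdot \frac{1}{222047} = 0 + \frac{386098}{222047} = \frac{386098}{222047}$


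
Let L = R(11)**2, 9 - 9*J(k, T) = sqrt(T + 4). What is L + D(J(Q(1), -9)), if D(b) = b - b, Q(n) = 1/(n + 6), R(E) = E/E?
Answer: 1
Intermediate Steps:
R(E) = 1
Q(n) = 1/(6 + n)
J(k, T) = 1 - sqrt(4 + T)/9 (J(k, T) = 1 - sqrt(T + 4)/9 = 1 - sqrt(4 + T)/9)
D(b) = 0
L = 1 (L = 1**2 = 1)
L + D(J(Q(1), -9)) = 1 + 0 = 1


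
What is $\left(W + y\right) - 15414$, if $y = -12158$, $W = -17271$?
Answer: $-44843$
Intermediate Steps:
$\left(W + y\right) - 15414 = \left(-17271 - 12158\right) - 15414 = -29429 - 15414 = -44843$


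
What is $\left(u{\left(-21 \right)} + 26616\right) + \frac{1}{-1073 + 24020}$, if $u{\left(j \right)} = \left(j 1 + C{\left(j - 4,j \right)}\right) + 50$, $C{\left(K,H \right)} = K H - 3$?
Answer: $\frac{623401150}{22947} \approx 27167.0$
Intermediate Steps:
$C{\left(K,H \right)} = -3 + H K$ ($C{\left(K,H \right)} = H K - 3 = -3 + H K$)
$u{\left(j \right)} = 47 + j + j \left(-4 + j\right)$ ($u{\left(j \right)} = \left(j 1 + \left(-3 + j \left(j - 4\right)\right)\right) + 50 = \left(j + \left(-3 + j \left(-4 + j\right)\right)\right) + 50 = \left(-3 + j + j \left(-4 + j\right)\right) + 50 = 47 + j + j \left(-4 + j\right)$)
$\left(u{\left(-21 \right)} + 26616\right) + \frac{1}{-1073 + 24020} = \left(\left(47 - 21 - 21 \left(-4 - 21\right)\right) + 26616\right) + \frac{1}{-1073 + 24020} = \left(\left(47 - 21 - -525\right) + 26616\right) + \frac{1}{22947} = \left(\left(47 - 21 + 525\right) + 26616\right) + \frac{1}{22947} = \left(551 + 26616\right) + \frac{1}{22947} = 27167 + \frac{1}{22947} = \frac{623401150}{22947}$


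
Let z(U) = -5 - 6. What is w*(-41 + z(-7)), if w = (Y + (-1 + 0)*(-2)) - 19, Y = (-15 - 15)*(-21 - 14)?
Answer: -53716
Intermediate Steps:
Y = 1050 (Y = -30*(-35) = 1050)
w = 1033 (w = (1050 + (-1 + 0)*(-2)) - 19 = (1050 - 1*(-2)) - 19 = (1050 + 2) - 19 = 1052 - 19 = 1033)
z(U) = -11
w*(-41 + z(-7)) = 1033*(-41 - 11) = 1033*(-52) = -53716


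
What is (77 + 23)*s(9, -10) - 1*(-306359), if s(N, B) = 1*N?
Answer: 307259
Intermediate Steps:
s(N, B) = N
(77 + 23)*s(9, -10) - 1*(-306359) = (77 + 23)*9 - 1*(-306359) = 100*9 + 306359 = 900 + 306359 = 307259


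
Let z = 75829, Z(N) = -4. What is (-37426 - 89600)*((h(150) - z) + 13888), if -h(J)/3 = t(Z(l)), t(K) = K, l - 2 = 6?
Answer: 7866593154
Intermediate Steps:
l = 8 (l = 2 + 6 = 8)
h(J) = 12 (h(J) = -3*(-4) = 12)
(-37426 - 89600)*((h(150) - z) + 13888) = (-37426 - 89600)*((12 - 1*75829) + 13888) = -127026*((12 - 75829) + 13888) = -127026*(-75817 + 13888) = -127026*(-61929) = 7866593154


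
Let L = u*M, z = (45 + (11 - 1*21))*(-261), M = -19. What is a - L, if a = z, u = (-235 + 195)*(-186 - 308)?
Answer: 366305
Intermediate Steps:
u = 19760 (u = -40*(-494) = 19760)
z = -9135 (z = (45 + (11 - 21))*(-261) = (45 - 10)*(-261) = 35*(-261) = -9135)
a = -9135
L = -375440 (L = 19760*(-19) = -375440)
a - L = -9135 - 1*(-375440) = -9135 + 375440 = 366305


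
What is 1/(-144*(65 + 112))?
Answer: -1/25488 ≈ -3.9234e-5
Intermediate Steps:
1/(-144*(65 + 112)) = 1/(-144*177) = 1/(-25488) = -1/25488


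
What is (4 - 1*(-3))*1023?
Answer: 7161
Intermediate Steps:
(4 - 1*(-3))*1023 = (4 + 3)*1023 = 7*1023 = 7161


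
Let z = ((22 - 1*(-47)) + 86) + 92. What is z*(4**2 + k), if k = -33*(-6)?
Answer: 52858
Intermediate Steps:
k = 198
z = 247 (z = ((22 + 47) + 86) + 92 = (69 + 86) + 92 = 155 + 92 = 247)
z*(4**2 + k) = 247*(4**2 + 198) = 247*(16 + 198) = 247*214 = 52858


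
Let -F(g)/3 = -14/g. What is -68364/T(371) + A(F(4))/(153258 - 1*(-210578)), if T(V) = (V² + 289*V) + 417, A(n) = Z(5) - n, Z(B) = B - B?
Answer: -5527968825/19831245016 ≈ -0.27875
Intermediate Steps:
F(g) = 42/g (F(g) = -(-42)/g = 42/g)
Z(B) = 0
A(n) = -n (A(n) = 0 - n = -n)
T(V) = 417 + V² + 289*V
-68364/T(371) + A(F(4))/(153258 - 1*(-210578)) = -68364/(417 + 371² + 289*371) + (-42/4)/(153258 - 1*(-210578)) = -68364/(417 + 137641 + 107219) + (-42/4)/(153258 + 210578) = -68364/245277 - 1*21/2/363836 = -68364*1/245277 - 21/2*1/363836 = -7596/27253 - 21/727672 = -5527968825/19831245016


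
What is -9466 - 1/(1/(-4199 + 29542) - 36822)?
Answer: -8833481334027/933179945 ≈ -9466.0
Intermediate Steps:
-9466 - 1/(1/(-4199 + 29542) - 36822) = -9466 - 1/(1/25343 - 36822) = -9466 - 1/(-933179945/25343) = -9466 - 1*(-25343/933179945) = -9466 + 25343/933179945 = -8833481334027/933179945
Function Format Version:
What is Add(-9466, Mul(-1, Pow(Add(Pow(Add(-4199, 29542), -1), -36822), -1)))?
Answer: Rational(-8833481334027, 933179945) ≈ -9466.0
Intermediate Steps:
Add(-9466, Mul(-1, Pow(Add(Pow(Add(-4199, 29542), -1), -36822), -1))) = Add(-9466, Mul(-1, Pow(Add(Pow(25343, -1), -36822), -1))) = Add(-9466, Mul(-1, Pow(Add(Rational(1, 25343), -36822), -1))) = Add(-9466, Mul(-1, Pow(Rational(-933179945, 25343), -1))) = Add(-9466, Mul(-1, Rational(-25343, 933179945))) = Add(-9466, Rational(25343, 933179945)) = Rational(-8833481334027, 933179945)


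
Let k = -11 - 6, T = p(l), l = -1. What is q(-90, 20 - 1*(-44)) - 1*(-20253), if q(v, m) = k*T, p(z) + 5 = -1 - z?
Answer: 20338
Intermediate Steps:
p(z) = -6 - z (p(z) = -5 + (-1 - z) = -6 - z)
T = -5 (T = -6 - 1*(-1) = -6 + 1 = -5)
k = -17
q(v, m) = 85 (q(v, m) = -17*(-5) = 85)
q(-90, 20 - 1*(-44)) - 1*(-20253) = 85 - 1*(-20253) = 85 + 20253 = 20338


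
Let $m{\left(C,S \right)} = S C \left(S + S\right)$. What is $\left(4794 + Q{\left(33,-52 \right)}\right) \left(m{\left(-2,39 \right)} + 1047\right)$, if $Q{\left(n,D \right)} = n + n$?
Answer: $-24479820$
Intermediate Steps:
$Q{\left(n,D \right)} = 2 n$
$m{\left(C,S \right)} = 2 C S^{2}$ ($m{\left(C,S \right)} = S C 2 S = S 2 C S = 2 C S^{2}$)
$\left(4794 + Q{\left(33,-52 \right)}\right) \left(m{\left(-2,39 \right)} + 1047\right) = \left(4794 + 2 \cdot 33\right) \left(2 \left(-2\right) 39^{2} + 1047\right) = \left(4794 + 66\right) \left(2 \left(-2\right) 1521 + 1047\right) = 4860 \left(-6084 + 1047\right) = 4860 \left(-5037\right) = -24479820$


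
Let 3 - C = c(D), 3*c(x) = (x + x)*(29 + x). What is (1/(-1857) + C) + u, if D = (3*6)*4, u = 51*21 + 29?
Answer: -6954466/1857 ≈ -3745.0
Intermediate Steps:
u = 1100 (u = 1071 + 29 = 1100)
D = 72 (D = 18*4 = 72)
c(x) = 2*x*(29 + x)/3 (c(x) = ((x + x)*(29 + x))/3 = ((2*x)*(29 + x))/3 = (2*x*(29 + x))/3 = 2*x*(29 + x)/3)
C = -4845 (C = 3 - 2*72*(29 + 72)/3 = 3 - 2*72*101/3 = 3 - 1*4848 = 3 - 4848 = -4845)
(1/(-1857) + C) + u = (1/(-1857) - 4845) + 1100 = (-1/1857 - 4845) + 1100 = -8997166/1857 + 1100 = -6954466/1857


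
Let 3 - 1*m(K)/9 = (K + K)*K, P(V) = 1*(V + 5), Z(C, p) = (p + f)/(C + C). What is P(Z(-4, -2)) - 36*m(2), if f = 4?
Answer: 6499/4 ≈ 1624.8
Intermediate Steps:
Z(C, p) = (4 + p)/(2*C) (Z(C, p) = (p + 4)/(C + C) = (4 + p)/((2*C)) = (4 + p)*(1/(2*C)) = (4 + p)/(2*C))
P(V) = 5 + V (P(V) = 1*(5 + V) = 5 + V)
m(K) = 27 - 18*K² (m(K) = 27 - 9*(K + K)*K = 27 - 9*2*K*K = 27 - 18*K²)
P(Z(-4, -2)) - 36*m(2) = (5 + (½)*(4 - 2)/(-4)) - 36*(27 - 18*2²) = (5 + (½)*(-¼)*2) - 36*(27 - 18*4) = (5 - ¼) - 36*(27 - 72) = 19/4 - 36*(-45) = 19/4 + 1620 = 6499/4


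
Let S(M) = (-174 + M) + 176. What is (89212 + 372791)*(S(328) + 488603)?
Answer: 225888512799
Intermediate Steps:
S(M) = 2 + M
(89212 + 372791)*(S(328) + 488603) = (89212 + 372791)*((2 + 328) + 488603) = 462003*(330 + 488603) = 462003*488933 = 225888512799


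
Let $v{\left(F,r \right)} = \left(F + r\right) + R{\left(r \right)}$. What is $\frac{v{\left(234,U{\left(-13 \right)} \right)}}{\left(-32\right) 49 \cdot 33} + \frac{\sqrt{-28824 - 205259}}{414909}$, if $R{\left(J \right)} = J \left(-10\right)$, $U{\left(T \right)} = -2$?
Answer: $- \frac{3}{616} + \frac{i \sqrt{234083}}{414909} \approx -0.0048701 + 0.0011661 i$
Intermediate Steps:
$R{\left(J \right)} = - 10 J$
$v{\left(F,r \right)} = F - 9 r$ ($v{\left(F,r \right)} = \left(F + r\right) - 10 r = F - 9 r$)
$\frac{v{\left(234,U{\left(-13 \right)} \right)}}{\left(-32\right) 49 \cdot 33} + \frac{\sqrt{-28824 - 205259}}{414909} = \frac{234 - -18}{\left(-32\right) 49 \cdot 33} + \frac{\sqrt{-28824 - 205259}}{414909} = \frac{234 + 18}{\left(-1568\right) 33} + \sqrt{-234083} \cdot \frac{1}{414909} = \frac{252}{-51744} + i \sqrt{234083} \cdot \frac{1}{414909} = 252 \left(- \frac{1}{51744}\right) + \frac{i \sqrt{234083}}{414909} = - \frac{3}{616} + \frac{i \sqrt{234083}}{414909}$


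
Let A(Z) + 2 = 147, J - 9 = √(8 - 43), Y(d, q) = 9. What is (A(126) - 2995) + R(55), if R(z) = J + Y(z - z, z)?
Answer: -2832 + I*√35 ≈ -2832.0 + 5.9161*I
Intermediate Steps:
J = 9 + I*√35 (J = 9 + √(8 - 43) = 9 + √(-35) = 9 + I*√35 ≈ 9.0 + 5.9161*I)
R(z) = 18 + I*√35 (R(z) = (9 + I*√35) + 9 = 18 + I*√35)
A(Z) = 145 (A(Z) = -2 + 147 = 145)
(A(126) - 2995) + R(55) = (145 - 2995) + (18 + I*√35) = -2850 + (18 + I*√35) = -2832 + I*√35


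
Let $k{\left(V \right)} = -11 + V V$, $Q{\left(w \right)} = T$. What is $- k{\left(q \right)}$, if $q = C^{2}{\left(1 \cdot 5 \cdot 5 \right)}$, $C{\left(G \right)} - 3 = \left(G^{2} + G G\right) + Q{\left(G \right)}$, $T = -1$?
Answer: $-2457068790005$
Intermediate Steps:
$Q{\left(w \right)} = -1$
$C{\left(G \right)} = 2 + 2 G^{2}$ ($C{\left(G \right)} = 3 - \left(1 - G^{2} - G G\right) = 3 + \left(\left(G^{2} + G^{2}\right) - 1\right) = 3 + \left(2 G^{2} - 1\right) = 3 + \left(-1 + 2 G^{2}\right) = 2 + 2 G^{2}$)
$q = 1567504$ ($q = \left(2 + 2 \left(1 \cdot 5 \cdot 5\right)^{2}\right)^{2} = \left(2 + 2 \left(5 \cdot 5\right)^{2}\right)^{2} = \left(2 + 2 \cdot 25^{2}\right)^{2} = \left(2 + 2 \cdot 625\right)^{2} = \left(2 + 1250\right)^{2} = 1252^{2} = 1567504$)
$k{\left(V \right)} = -11 + V^{2}$
$- k{\left(q \right)} = - (-11 + 1567504^{2}) = - (-11 + 2457068790016) = \left(-1\right) 2457068790005 = -2457068790005$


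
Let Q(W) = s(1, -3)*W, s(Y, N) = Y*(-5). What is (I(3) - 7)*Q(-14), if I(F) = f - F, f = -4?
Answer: -980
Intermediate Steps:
s(Y, N) = -5*Y
I(F) = -4 - F
Q(W) = -5*W (Q(W) = (-5*1)*W = -5*W)
(I(3) - 7)*Q(-14) = ((-4 - 1*3) - 7)*(-5*(-14)) = ((-4 - 3) - 7)*70 = (-7 - 7)*70 = -14*70 = -980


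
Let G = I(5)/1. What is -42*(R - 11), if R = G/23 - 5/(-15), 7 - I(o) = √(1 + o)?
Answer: 10010/23 + 42*√6/23 ≈ 439.69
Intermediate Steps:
I(o) = 7 - √(1 + o)
G = 7 - √6 (G = (7 - √(1 + 5))/1 = (7 - √6)*1 = 7 - √6 ≈ 4.5505)
R = 44/69 - √6/23 (R = (7 - √6)/23 - 5/(-15) = (7 - √6)*(1/23) - 5*(-1/15) = (7/23 - √6/23) + ⅓ = 44/69 - √6/23 ≈ 0.53118)
-42*(R - 11) = -42*((44/69 - √6/23) - 11) = -42*(-715/69 - √6/23) = 10010/23 + 42*√6/23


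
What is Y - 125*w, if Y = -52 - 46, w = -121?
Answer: 15027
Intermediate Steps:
Y = -98
Y - 125*w = -98 - 125*(-121) = -98 + 15125 = 15027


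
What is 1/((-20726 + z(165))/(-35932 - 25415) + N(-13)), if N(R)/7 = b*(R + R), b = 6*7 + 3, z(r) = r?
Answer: -61347/502411369 ≈ -0.00012211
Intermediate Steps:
b = 45 (b = 42 + 3 = 45)
N(R) = 630*R (N(R) = 7*(45*(R + R)) = 7*(45*(2*R)) = 7*(90*R) = 630*R)
1/((-20726 + z(165))/(-35932 - 25415) + N(-13)) = 1/((-20726 + 165)/(-35932 - 25415) + 630*(-13)) = 1/(-20561/(-61347) - 8190) = 1/(-20561*(-1/61347) - 8190) = 1/(20561/61347 - 8190) = 1/(-502411369/61347) = -61347/502411369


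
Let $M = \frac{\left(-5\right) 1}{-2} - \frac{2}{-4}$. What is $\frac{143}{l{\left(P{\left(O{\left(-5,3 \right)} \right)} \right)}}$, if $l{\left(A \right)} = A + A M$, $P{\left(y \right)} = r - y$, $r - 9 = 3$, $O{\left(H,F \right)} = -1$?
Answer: $\frac{11}{4} \approx 2.75$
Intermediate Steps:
$r = 12$ ($r = 9 + 3 = 12$)
$M = 3$ ($M = \left(-5\right) \left(- \frac{1}{2}\right) - - \frac{1}{2} = \frac{5}{2} + \frac{1}{2} = 3$)
$P{\left(y \right)} = 12 - y$
$l{\left(A \right)} = 4 A$ ($l{\left(A \right)} = A + A 3 = A + 3 A = 4 A$)
$\frac{143}{l{\left(P{\left(O{\left(-5,3 \right)} \right)} \right)}} = \frac{143}{4 \left(12 - -1\right)} = \frac{143}{4 \left(12 + 1\right)} = \frac{143}{4 \cdot 13} = \frac{143}{52} = 143 \cdot \frac{1}{52} = \frac{11}{4}$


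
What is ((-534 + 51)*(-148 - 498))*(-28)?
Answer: -8736504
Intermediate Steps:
((-534 + 51)*(-148 - 498))*(-28) = -483*(-646)*(-28) = 312018*(-28) = -8736504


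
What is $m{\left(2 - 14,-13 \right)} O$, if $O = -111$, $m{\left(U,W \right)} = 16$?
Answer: $-1776$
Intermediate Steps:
$m{\left(2 - 14,-13 \right)} O = 16 \left(-111\right) = -1776$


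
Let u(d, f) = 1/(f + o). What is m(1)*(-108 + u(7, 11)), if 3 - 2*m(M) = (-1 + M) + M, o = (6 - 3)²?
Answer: -2159/20 ≈ -107.95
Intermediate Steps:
o = 9 (o = 3² = 9)
m(M) = 2 - M (m(M) = 3/2 - ((-1 + M) + M)/2 = 3/2 - (-1 + 2*M)/2 = 3/2 + (½ - M) = 2 - M)
u(d, f) = 1/(9 + f) (u(d, f) = 1/(f + 9) = 1/(9 + f))
m(1)*(-108 + u(7, 11)) = (2 - 1*1)*(-108 + 1/(9 + 11)) = (2 - 1)*(-108 + 1/20) = 1*(-108 + 1/20) = 1*(-2159/20) = -2159/20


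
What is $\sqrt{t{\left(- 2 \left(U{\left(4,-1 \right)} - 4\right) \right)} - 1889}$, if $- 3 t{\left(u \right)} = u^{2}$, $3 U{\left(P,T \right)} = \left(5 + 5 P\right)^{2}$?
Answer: $\frac{i \sqrt{4662237}}{9} \approx 239.91 i$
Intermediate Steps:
$U{\left(P,T \right)} = \frac{\left(5 + 5 P\right)^{2}}{3}$
$t{\left(u \right)} = - \frac{u^{2}}{3}$
$\sqrt{t{\left(- 2 \left(U{\left(4,-1 \right)} - 4\right) \right)} - 1889} = \sqrt{- \frac{\left(- 2 \left(\frac{25 \left(1 + 4\right)^{2}}{3} - 4\right)\right)^{2}}{3} - 1889} = \sqrt{- \frac{\left(- 2 \left(\frac{25 \cdot 5^{2}}{3} - 4\right)\right)^{2}}{3} - 1889} = \sqrt{- \frac{\left(- 2 \left(\frac{25}{3} \cdot 25 - 4\right)\right)^{2}}{3} - 1889} = \sqrt{- \frac{\left(- 2 \left(\frac{625}{3} - 4\right)\right)^{2}}{3} - 1889} = \sqrt{- \frac{\left(\left(-2\right) \frac{613}{3}\right)^{2}}{3} - 1889} = \sqrt{- \frac{\left(- \frac{1226}{3}\right)^{2}}{3} - 1889} = \sqrt{\left(- \frac{1}{3}\right) \frac{1503076}{9} - 1889} = \sqrt{- \frac{1503076}{27} - 1889} = \sqrt{- \frac{1554079}{27}} = \frac{i \sqrt{4662237}}{9}$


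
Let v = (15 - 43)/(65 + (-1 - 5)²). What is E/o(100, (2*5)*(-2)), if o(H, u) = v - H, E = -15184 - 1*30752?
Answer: 96657/211 ≈ 458.09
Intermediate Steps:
v = -28/101 (v = -28/(65 + (-6)²) = -28/(65 + 36) = -28/101 ≈ -0.27723)
E = -45936 (E = -15184 - 30752 = -45936)
o(H, u) = -28/101 - H
E/o(100, (2*5)*(-2)) = -45936/(-28/101 - 1*100) = -45936/(-28/101 - 100) = -45936/(-10128/101) = -45936*(-101/10128) = 96657/211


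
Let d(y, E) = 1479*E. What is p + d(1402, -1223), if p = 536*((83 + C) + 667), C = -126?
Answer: -1474353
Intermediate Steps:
p = 334464 (p = 536*((83 - 126) + 667) = 536*(-43 + 667) = 536*624 = 334464)
p + d(1402, -1223) = 334464 + 1479*(-1223) = 334464 - 1808817 = -1474353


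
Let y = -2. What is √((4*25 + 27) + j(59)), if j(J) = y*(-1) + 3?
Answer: 2*√33 ≈ 11.489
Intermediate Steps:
j(J) = 5 (j(J) = -2*(-1) + 3 = 2 + 3 = 5)
√((4*25 + 27) + j(59)) = √((4*25 + 27) + 5) = √((100 + 27) + 5) = √(127 + 5) = √132 = 2*√33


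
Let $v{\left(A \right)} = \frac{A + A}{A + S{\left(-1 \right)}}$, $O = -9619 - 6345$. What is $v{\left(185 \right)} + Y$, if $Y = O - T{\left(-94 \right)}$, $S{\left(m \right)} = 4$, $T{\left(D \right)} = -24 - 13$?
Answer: $- \frac{3009833}{189} \approx -15925.0$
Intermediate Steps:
$T{\left(D \right)} = -37$ ($T{\left(D \right)} = -24 - 13 = -37$)
$O = -15964$ ($O = -9619 - 6345 = -15964$)
$v{\left(A \right)} = \frac{2 A}{4 + A}$ ($v{\left(A \right)} = \frac{A + A}{A + 4} = \frac{2 A}{4 + A}$)
$Y = -15927$ ($Y = -15964 - -37 = -15964 + 37 = -15927$)
$v{\left(185 \right)} + Y = 2 \cdot 185 \frac{1}{4 + 185} - 15927 = 2 \cdot 185 \cdot \frac{1}{189} - 15927 = \frac{370}{189} - 15927 = - \frac{3009833}{189}$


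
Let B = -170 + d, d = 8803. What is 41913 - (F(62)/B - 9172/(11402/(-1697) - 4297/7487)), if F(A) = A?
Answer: 32521137927763297/799923273639 ≈ 40655.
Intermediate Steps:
B = 8633 (B = -170 + 8803 = 8633)
41913 - (F(62)/B - 9172/(11402/(-1697) - 4297/7487)) = 41913 - (62/8633 - 9172/(11402/(-1697) - 4297/7487)) = 41913 - (62*(1/8633) - 9172/(11402*(-1/1697) - 4297*1/7487)) = 41913 - (62/8633 - 9172/(-11402/1697 - 4297/7487)) = 41913 - (62/8633 - 9172/(-92658783/12705439)) = 41913 - (62/8633 - 9172*(-12705439/92658783)) = 41913 - (62/8633 + 116534286508/92658783) = 41913 - 1*1006046240268110/799923273639 = 41913 - 1006046240268110/799923273639 = 32521137927763297/799923273639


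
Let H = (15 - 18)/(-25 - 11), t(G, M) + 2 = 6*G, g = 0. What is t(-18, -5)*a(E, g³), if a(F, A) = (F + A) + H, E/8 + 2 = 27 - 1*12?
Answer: -68695/6 ≈ -11449.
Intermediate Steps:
t(G, M) = -2 + 6*G
H = 1/12 (H = -3/(-36) = -3*(-1/36) = 1/12 ≈ 0.083333)
E = 104 (E = -16 + 8*(27 - 1*12) = -16 + 8*(27 - 12) = -16 + 8*15 = -16 + 120 = 104)
a(F, A) = 1/12 + A + F (a(F, A) = (F + A) + 1/12 = (A + F) + 1/12 = 1/12 + A + F)
t(-18, -5)*a(E, g³) = (-2 + 6*(-18))*(1/12 + 0³ + 104) = (-2 - 108)*(1/12 + 0 + 104) = -110*1249/12 = -68695/6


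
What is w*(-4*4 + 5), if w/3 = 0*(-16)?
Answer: 0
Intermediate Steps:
w = 0 (w = 3*(0*(-16)) = 3*0 = 0)
w*(-4*4 + 5) = 0*(-4*4 + 5) = 0*(-16 + 5) = 0*(-11) = 0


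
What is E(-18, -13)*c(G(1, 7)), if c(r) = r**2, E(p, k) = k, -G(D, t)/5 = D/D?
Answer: -325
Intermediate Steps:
G(D, t) = -5 (G(D, t) = -5*D/D = -5*1 = -5)
E(-18, -13)*c(G(1, 7)) = -13*(-5)**2 = -13*25 = -325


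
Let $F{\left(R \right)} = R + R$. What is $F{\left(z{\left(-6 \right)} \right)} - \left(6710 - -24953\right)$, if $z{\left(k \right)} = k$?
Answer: $-31675$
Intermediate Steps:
$F{\left(R \right)} = 2 R$
$F{\left(z{\left(-6 \right)} \right)} - \left(6710 - -24953\right) = 2 \left(-6\right) - \left(6710 - -24953\right) = -12 - \left(6710 + 24953\right) = -12 - 31663 = -31675$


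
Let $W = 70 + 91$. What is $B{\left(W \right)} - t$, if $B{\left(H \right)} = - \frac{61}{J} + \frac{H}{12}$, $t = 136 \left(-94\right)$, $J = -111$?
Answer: $\frac{1894099}{148} \approx 12798.0$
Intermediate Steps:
$W = 161$
$t = -12784$
$B{\left(H \right)} = \frac{61}{111} + \frac{H}{12}$ ($B{\left(H \right)} = - \frac{61}{-111} + \frac{H}{12} = \left(-61\right) \left(- \frac{1}{111}\right) + H \frac{1}{12} = \frac{61}{111} + \frac{H}{12}$)
$B{\left(W \right)} - t = \left(\frac{61}{111} + \frac{1}{12} \cdot 161\right) - -12784 = \left(\frac{61}{111} + \frac{161}{12}\right) + 12784 = \frac{2067}{148} + 12784 = \frac{1894099}{148}$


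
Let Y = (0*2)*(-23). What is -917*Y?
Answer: 0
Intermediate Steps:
Y = 0 (Y = 0*(-23) = 0)
-917*Y = -917*0 = 0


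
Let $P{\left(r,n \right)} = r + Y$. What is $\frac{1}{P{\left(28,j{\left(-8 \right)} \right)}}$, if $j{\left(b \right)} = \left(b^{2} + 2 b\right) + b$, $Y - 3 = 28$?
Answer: $\frac{1}{59} \approx 0.016949$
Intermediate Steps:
$Y = 31$ ($Y = 3 + 28 = 31$)
$j{\left(b \right)} = b^{2} + 3 b$
$P{\left(r,n \right)} = 31 + r$ ($P{\left(r,n \right)} = r + 31 = 31 + r$)
$\frac{1}{P{\left(28,j{\left(-8 \right)} \right)}} = \frac{1}{31 + 28} = \frac{1}{59}$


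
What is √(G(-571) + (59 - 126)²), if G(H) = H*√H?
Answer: √(4489 - 571*I*√571) ≈ 97.09 - 70.267*I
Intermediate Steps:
G(H) = H^(3/2)
√(G(-571) + (59 - 126)²) = √((-571)^(3/2) + (59 - 126)²) = √(-571*I*√571 + (-67)²) = √(-571*I*√571 + 4489) = √(4489 - 571*I*√571)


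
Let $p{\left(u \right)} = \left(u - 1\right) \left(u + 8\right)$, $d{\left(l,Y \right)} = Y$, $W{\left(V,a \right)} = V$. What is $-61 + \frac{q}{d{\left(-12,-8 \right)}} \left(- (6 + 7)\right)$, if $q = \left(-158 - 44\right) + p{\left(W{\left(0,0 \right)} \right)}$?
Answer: $- \frac{1609}{4} \approx -402.25$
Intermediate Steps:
$p{\left(u \right)} = \left(-1 + u\right) \left(8 + u\right)$
$q = -210$ ($q = \left(-158 - 44\right) + \left(-8 + 0^{2} + 7 \cdot 0\right) = -202 + \left(-8 + 0 + 0\right) = -202 - 8 = -210$)
$-61 + \frac{q}{d{\left(-12,-8 \right)}} \left(- (6 + 7)\right) = -61 + - \frac{210}{-8} \left(- (6 + 7)\right) = -61 + \left(-210\right) \left(- \frac{1}{8}\right) \left(\left(-1\right) 13\right) = -61 + \frac{105}{4} \left(-13\right) = -61 - \frac{1365}{4} = - \frac{1609}{4}$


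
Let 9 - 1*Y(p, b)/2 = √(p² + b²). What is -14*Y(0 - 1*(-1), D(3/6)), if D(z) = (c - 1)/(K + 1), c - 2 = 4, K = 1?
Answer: -252 + 14*√29 ≈ -176.61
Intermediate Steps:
c = 6 (c = 2 + 4 = 6)
D(z) = 5/2 (D(z) = (6 - 1)/(1 + 1) = 5/2)
Y(p, b) = 18 - 2*√(b² + p²) (Y(p, b) = 18 - 2*√(p² + b²) = 18 - 2*√(b² + p²))
-14*Y(0 - 1*(-1), D(3/6)) = -14*(18 - 2*√((5/2)² + (0 - 1*(-1))²)) = -14*(18 - 2*√(25/4 + (0 + 1)²)) = -14*(18 - 2*√(25/4 + 1²)) = -14*(18 - 2*√(25/4 + 1)) = -14*(18 - √29) = -252 + 14*√29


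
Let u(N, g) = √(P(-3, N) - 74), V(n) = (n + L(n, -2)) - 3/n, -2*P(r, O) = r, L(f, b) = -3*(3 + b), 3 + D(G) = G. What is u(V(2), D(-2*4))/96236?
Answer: I*√290/192472 ≈ 8.8477e-5*I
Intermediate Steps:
D(G) = -3 + G
L(f, b) = -9 - 3*b
P(r, O) = -r/2
V(n) = -3 + n - 3/n (V(n) = (n + (-9 - 3*(-2))) - 3/n = (n + (-9 + 6)) - 3/n = (n - 3) - 3/n = (-3 + n) - 3/n = -3 + n - 3/n)
u(N, g) = I*√290/2 (u(N, g) = √(-½*(-3) - 74) = √(3/2 - 74) = √(-145/2) = I*√290/2)
u(V(2), D(-2*4))/96236 = (I*√290/2)/96236 = (I*√290/2)*(1/96236) = I*√290/192472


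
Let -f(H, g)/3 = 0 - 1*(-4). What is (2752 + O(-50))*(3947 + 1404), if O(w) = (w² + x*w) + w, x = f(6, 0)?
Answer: 31046502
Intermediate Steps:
f(H, g) = -12 (f(H, g) = -3*(0 - 1*(-4)) = -3*(0 + 4) = -3*4 = -12)
x = -12
O(w) = w² - 11*w (O(w) = (w² - 12*w) + w = w² - 11*w)
(2752 + O(-50))*(3947 + 1404) = (2752 - 50*(-11 - 50))*(3947 + 1404) = (2752 - 50*(-61))*5351 = (2752 + 3050)*5351 = 5802*5351 = 31046502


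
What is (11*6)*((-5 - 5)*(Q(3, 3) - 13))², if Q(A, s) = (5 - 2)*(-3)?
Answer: 3194400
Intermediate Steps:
Q(A, s) = -9 (Q(A, s) = 3*(-3) = -9)
(11*6)*((-5 - 5)*(Q(3, 3) - 13))² = (11*6)*((-5 - 5)*(-9 - 13))² = 66*(-10*(-22))² = 66*220² = 66*48400 = 3194400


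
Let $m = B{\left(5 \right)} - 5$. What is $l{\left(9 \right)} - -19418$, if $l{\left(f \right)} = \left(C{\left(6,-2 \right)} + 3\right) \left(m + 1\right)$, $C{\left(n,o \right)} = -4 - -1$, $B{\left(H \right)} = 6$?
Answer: $19418$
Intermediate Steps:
$C{\left(n,o \right)} = -3$ ($C{\left(n,o \right)} = -4 + 1 = -3$)
$m = 1$ ($m = 6 - 5 = 1$)
$l{\left(f \right)} = 0$ ($l{\left(f \right)} = \left(-3 + 3\right) \left(1 + 1\right) = 0 \cdot 2 = 0$)
$l{\left(9 \right)} - -19418 = 0 - -19418 = 0 + 19418 = 19418$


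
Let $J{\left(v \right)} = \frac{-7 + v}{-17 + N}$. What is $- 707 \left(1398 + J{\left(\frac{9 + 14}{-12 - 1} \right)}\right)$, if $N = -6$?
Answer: $- \frac{295608012}{299} \approx -9.8866 \cdot 10^{5}$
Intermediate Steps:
$J{\left(v \right)} = \frac{7}{23} - \frac{v}{23}$ ($J{\left(v \right)} = \frac{-7 + v}{-17 - 6} = \frac{-7 + v}{-23} = \left(-7 + v\right) \left(- \frac{1}{23}\right) = \frac{7}{23} - \frac{v}{23}$)
$- 707 \left(1398 + J{\left(\frac{9 + 14}{-12 - 1} \right)}\right) = - 707 \left(1398 + \left(\frac{7}{23} - \frac{\left(9 + 14\right) \frac{1}{-12 - 1}}{23}\right)\right) = - 707 \left(1398 + \left(\frac{7}{23} - \frac{23 \frac{1}{-13}}{23}\right)\right) = - 707 \left(1398 + \left(\frac{7}{23} - \frac{23 \left(- \frac{1}{13}\right)}{23}\right)\right) = - 707 \left(1398 + \left(\frac{7}{23} - - \frac{1}{13}\right)\right) = - 707 \left(1398 + \left(\frac{7}{23} + \frac{1}{13}\right)\right) = - 707 \left(1398 + \frac{114}{299}\right) = \left(-707\right) \frac{418116}{299} = - \frac{295608012}{299}$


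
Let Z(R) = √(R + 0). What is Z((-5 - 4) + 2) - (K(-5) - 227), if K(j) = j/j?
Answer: 226 + I*√7 ≈ 226.0 + 2.6458*I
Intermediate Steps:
K(j) = 1
Z(R) = √R
Z((-5 - 4) + 2) - (K(-5) - 227) = √((-5 - 4) + 2) - (1 - 227) = √(-9 + 2) - 1*(-226) = √(-7) + 226 = I*√7 + 226 = 226 + I*√7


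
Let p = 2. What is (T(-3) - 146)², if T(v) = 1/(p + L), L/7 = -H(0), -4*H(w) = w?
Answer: 84681/4 ≈ 21170.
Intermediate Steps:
H(w) = -w/4
L = 0 (L = 7*(-(-1)*0/4) = 7*(-1*0) = 7*0 = 0)
T(v) = ½ (T(v) = 1/(2 + 0) = 1/2 = ½)
(T(-3) - 146)² = (½ - 146)² = (-291/2)² = 84681/4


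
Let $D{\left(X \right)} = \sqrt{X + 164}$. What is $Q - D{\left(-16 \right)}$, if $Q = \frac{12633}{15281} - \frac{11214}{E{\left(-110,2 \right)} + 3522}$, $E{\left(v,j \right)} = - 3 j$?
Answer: $- \frac{21157251}{8954666} - 2 \sqrt{37} \approx -14.528$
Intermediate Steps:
$D{\left(X \right)} = \sqrt{164 + X}$
$Q = - \frac{21157251}{8954666}$ ($Q = \frac{12633}{15281} - \frac{11214}{\left(-3\right) 2 + 3522} = 12633 \cdot \frac{1}{15281} - \frac{11214}{-6 + 3522} = \frac{12633}{15281} - \frac{11214}{3516} = \frac{12633}{15281} - \frac{1869}{586} = - \frac{21157251}{8954666} \approx -2.3627$)
$Q - D{\left(-16 \right)} = - \frac{21157251}{8954666} - \sqrt{164 - 16} = - \frac{21157251}{8954666} - \sqrt{148} = - \frac{21157251}{8954666} - 2 \sqrt{37}$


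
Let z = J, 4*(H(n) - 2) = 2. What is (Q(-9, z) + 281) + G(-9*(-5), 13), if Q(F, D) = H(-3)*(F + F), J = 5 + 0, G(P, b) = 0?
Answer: 236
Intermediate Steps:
J = 5
H(n) = 5/2 (H(n) = 2 + (1/4)*2 = 2 + 1/2 = 5/2)
z = 5
Q(F, D) = 5*F (Q(F, D) = 5*(F + F)/2 = 5*(2*F)/2 = 5*F)
(Q(-9, z) + 281) + G(-9*(-5), 13) = (5*(-9) + 281) + 0 = (-45 + 281) + 0 = 236 + 0 = 236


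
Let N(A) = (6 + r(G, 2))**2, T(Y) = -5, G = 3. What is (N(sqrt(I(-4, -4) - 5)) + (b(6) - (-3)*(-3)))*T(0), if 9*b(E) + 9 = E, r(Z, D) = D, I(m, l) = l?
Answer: -820/3 ≈ -273.33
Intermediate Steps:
b(E) = -1 + E/9
N(A) = 64 (N(A) = (6 + 2)**2 = 8**2 = 64)
(N(sqrt(I(-4, -4) - 5)) + (b(6) - (-3)*(-3)))*T(0) = (64 + ((-1 + (1/9)*6) - (-3)*(-3)))*(-5) = (64 + ((-1 + 2/3) - 1*9))*(-5) = (64 + (-1/3 - 9))*(-5) = (64 - 28/3)*(-5) = (164/3)*(-5) = -820/3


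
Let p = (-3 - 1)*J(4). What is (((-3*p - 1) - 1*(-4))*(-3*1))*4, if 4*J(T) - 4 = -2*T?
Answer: 108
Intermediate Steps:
J(T) = 1 - T/2 (J(T) = 1 + (-2*T)/4 = 1 - T/2)
p = 4 (p = (-3 - 1)*(1 - 1/2*4) = -4*(1 - 2) = -4*(-1) = 4)
(((-3*p - 1) - 1*(-4))*(-3*1))*4 = (((-3*4 - 1) - 1*(-4))*(-3*1))*4 = (((-12 - 1) + 4)*(-3))*4 = ((-13 + 4)*(-3))*4 = -9*(-3)*4 = 27*4 = 108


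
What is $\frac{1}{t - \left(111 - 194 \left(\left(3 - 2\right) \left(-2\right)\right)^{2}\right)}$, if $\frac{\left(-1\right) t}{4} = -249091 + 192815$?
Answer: $\frac{1}{225769} \approx 4.4293 \cdot 10^{-6}$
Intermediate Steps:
$t = 225104$ ($t = - 4 \left(-249091 + 192815\right) = \left(-4\right) \left(-56276\right) = 225104$)
$\frac{1}{t - \left(111 - 194 \left(\left(3 - 2\right) \left(-2\right)\right)^{2}\right)} = \frac{1}{225104 - \left(111 - 194 \left(\left(3 - 2\right) \left(-2\right)\right)^{2}\right)} = \frac{1}{225104 - \left(111 - 194 \left(1 \left(-2\right)\right)^{2}\right)} = \frac{1}{225104 - \left(111 - 194 \left(-2\right)^{2}\right)} = \frac{1}{225104 + \left(-111 + 194 \cdot 4\right)} = \frac{1}{225104 + \left(-111 + 776\right)} = \frac{1}{225104 + 665} = \frac{1}{225769}$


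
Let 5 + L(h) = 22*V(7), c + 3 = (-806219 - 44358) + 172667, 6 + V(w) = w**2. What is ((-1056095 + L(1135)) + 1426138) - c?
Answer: 1048897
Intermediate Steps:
V(w) = -6 + w**2
c = -677913 (c = -3 + ((-806219 - 44358) + 172667) = -3 + (-850577 + 172667) = -3 - 677910 = -677913)
L(h) = 941 (L(h) = -5 + 22*(-6 + 7**2) = -5 + 22*(-6 + 49) = -5 + 22*43 = -5 + 946 = 941)
((-1056095 + L(1135)) + 1426138) - c = ((-1056095 + 941) + 1426138) - 1*(-677913) = (-1055154 + 1426138) + 677913 = 370984 + 677913 = 1048897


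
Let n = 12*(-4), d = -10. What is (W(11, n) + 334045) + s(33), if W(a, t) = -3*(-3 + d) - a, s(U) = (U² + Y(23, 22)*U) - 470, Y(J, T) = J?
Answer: 335451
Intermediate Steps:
s(U) = -470 + U² + 23*U (s(U) = (U² + 23*U) - 470 = -470 + U² + 23*U)
n = -48
W(a, t) = 39 - a (W(a, t) = -3*(-3 - 10) - a = -3*(-13) - a = 39 - a)
(W(11, n) + 334045) + s(33) = ((39 - 1*11) + 334045) + (-470 + 33² + 23*33) = ((39 - 11) + 334045) + (-470 + 1089 + 759) = (28 + 334045) + 1378 = 334073 + 1378 = 335451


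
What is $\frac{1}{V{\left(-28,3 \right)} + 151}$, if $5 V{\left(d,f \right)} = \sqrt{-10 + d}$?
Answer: $\frac{3775}{570063} - \frac{5 i \sqrt{38}}{570063} \approx 0.0066221 - 5.4068 \cdot 10^{-5} i$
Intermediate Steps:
$V{\left(d,f \right)} = \frac{\sqrt{-10 + d}}{5}$
$\frac{1}{V{\left(-28,3 \right)} + 151} = \frac{1}{\frac{\sqrt{-10 - 28}}{5} + 151} = \frac{1}{\frac{\sqrt{-38}}{5} + 151} = \frac{1}{\frac{i \sqrt{38}}{5} + 151} = \frac{1}{151 + \frac{i \sqrt{38}}{5}}$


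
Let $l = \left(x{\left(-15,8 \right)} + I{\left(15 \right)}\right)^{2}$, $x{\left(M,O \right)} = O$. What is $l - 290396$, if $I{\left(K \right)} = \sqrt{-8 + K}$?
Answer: $-290325 + 16 \sqrt{7} \approx -2.9028 \cdot 10^{5}$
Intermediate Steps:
$l = \left(8 + \sqrt{7}\right)^{2}$ ($l = \left(8 + \sqrt{-8 + 15}\right)^{2} = \left(8 + \sqrt{7}\right)^{2} \approx 113.33$)
$l - 290396 = \left(8 + \sqrt{7}\right)^{2} - 290396 = -290396 + \left(8 + \sqrt{7}\right)^{2}$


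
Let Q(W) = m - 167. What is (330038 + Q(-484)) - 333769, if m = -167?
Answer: -4065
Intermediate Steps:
Q(W) = -334 (Q(W) = -167 - 167 = -334)
(330038 + Q(-484)) - 333769 = (330038 - 334) - 333769 = 329704 - 333769 = -4065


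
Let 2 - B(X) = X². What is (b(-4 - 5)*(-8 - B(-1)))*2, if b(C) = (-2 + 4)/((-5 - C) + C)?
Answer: 36/5 ≈ 7.2000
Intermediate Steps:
B(X) = 2 - X²
b(C) = -⅖ (b(C) = 2/(-5) = 2*(-⅕) = -⅖)
(b(-4 - 5)*(-8 - B(-1)))*2 = -2*(-8 - (2 - 1*(-1)²))/5*2 = -2*(-8 - (2 - 1*1))/5*2 = -2*(-8 - (2 - 1))/5*2 = -2*(-8 - 1*1)/5*2 = -2*(-8 - 1)/5*2 = -⅖*(-9)*2 = (18/5)*2 = 36/5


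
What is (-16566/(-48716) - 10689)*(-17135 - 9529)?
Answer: 3471044580828/12179 ≈ 2.8500e+8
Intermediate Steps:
(-16566/(-48716) - 10689)*(-17135 - 9529) = (-16566*(-1/48716) - 10689)*(-26664) = (8283/24358 - 10689)*(-26664) = -260354379/24358*(-26664) = 3471044580828/12179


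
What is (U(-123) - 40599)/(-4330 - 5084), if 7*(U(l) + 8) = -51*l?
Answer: 138988/32949 ≈ 4.2183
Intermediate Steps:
U(l) = -8 - 51*l/7 (U(l) = -8 + (-51*l)/7 = -8 - 51*l/7)
(U(-123) - 40599)/(-4330 - 5084) = ((-8 - 51/7*(-123)) - 40599)/(-4330 - 5084) = ((-8 + 6273/7) - 40599)/(-9414) = (6217/7 - 40599)*(-1/9414) = -277976/7*(-1/9414) = 138988/32949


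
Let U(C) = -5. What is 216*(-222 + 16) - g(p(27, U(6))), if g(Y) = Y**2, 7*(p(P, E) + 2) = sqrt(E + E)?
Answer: -2180490/49 + 4*I*sqrt(10)/7 ≈ -44500.0 + 1.807*I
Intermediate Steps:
p(P, E) = -2 + sqrt(2)*sqrt(E)/7 (p(P, E) = -2 + sqrt(E + E)/7 = -2 + sqrt(2*E)/7 = -2 + (sqrt(2)*sqrt(E))/7 = -2 + sqrt(2)*sqrt(E)/7)
216*(-222 + 16) - g(p(27, U(6))) = 216*(-222 + 16) - (-2 + sqrt(2)*sqrt(-5)/7)**2 = 216*(-206) - (-2 + sqrt(2)*(I*sqrt(5))/7)**2 = -44496 - (-2 + I*sqrt(10)/7)**2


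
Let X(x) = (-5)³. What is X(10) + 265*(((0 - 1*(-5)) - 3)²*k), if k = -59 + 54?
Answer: -5425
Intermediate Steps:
X(x) = -125
k = -5
X(10) + 265*(((0 - 1*(-5)) - 3)²*k) = -125 + 265*(((0 - 1*(-5)) - 3)²*(-5)) = -125 + 265*(((0 + 5) - 3)²*(-5)) = -125 + 265*((5 - 3)²*(-5)) = -125 + 265*(2²*(-5)) = -125 + 265*(4*(-5)) = -125 + 265*(-20) = -125 - 5300 = -5425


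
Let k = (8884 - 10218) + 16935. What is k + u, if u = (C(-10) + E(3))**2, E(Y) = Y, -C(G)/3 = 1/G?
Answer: 1561189/100 ≈ 15612.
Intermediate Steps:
C(G) = -3/G
k = 15601 (k = -1334 + 16935 = 15601)
u = 1089/100 (u = (-3/(-10) + 3)**2 = (-3*(-1/10) + 3)**2 = (3/10 + 3)**2 = (33/10)**2 = 1089/100 ≈ 10.890)
k + u = 15601 + 1089/100 = 1561189/100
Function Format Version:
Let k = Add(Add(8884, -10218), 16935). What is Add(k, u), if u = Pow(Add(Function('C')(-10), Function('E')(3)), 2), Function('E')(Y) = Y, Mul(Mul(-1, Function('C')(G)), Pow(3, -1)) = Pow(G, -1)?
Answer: Rational(1561189, 100) ≈ 15612.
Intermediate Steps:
Function('C')(G) = Mul(-3, Pow(G, -1))
k = 15601 (k = Add(-1334, 16935) = 15601)
u = Rational(1089, 100) (u = Pow(Add(Mul(-3, Pow(-10, -1)), 3), 2) = Pow(Add(Mul(-3, Rational(-1, 10)), 3), 2) = Pow(Add(Rational(3, 10), 3), 2) = Pow(Rational(33, 10), 2) = Rational(1089, 100) ≈ 10.890)
Add(k, u) = Add(15601, Rational(1089, 100)) = Rational(1561189, 100)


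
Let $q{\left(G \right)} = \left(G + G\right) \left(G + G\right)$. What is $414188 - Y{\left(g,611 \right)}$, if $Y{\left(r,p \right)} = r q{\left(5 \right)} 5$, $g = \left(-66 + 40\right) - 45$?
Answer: $449688$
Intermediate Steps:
$q{\left(G \right)} = 4 G^{2}$ ($q{\left(G \right)} = 2 G 2 G = 4 G^{2}$)
$g = -71$ ($g = -26 - 45 = -71$)
$Y{\left(r,p \right)} = 500 r$ ($Y{\left(r,p \right)} = r 4 \cdot 5^{2} \cdot 5 = r 4 \cdot 25 \cdot 5 = r 100 \cdot 5 = 100 r 5 = 500 r$)
$414188 - Y{\left(g,611 \right)} = 414188 - 500 \left(-71\right) = 414188 - -35500 = 414188 + 35500 = 449688$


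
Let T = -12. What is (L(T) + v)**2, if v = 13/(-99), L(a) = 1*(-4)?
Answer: 167281/9801 ≈ 17.068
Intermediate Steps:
L(a) = -4
v = -13/99 (v = 13*(-1/99) = -13/99 ≈ -0.13131)
(L(T) + v)**2 = (-4 - 13/99)**2 = (-409/99)**2 = 167281/9801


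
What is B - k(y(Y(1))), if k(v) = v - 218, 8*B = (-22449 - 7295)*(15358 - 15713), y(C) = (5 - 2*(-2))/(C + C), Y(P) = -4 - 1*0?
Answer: 10560873/8 ≈ 1.3201e+6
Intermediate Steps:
Y(P) = -4 (Y(P) = -4 + 0 = -4)
y(C) = 9/(2*C) (y(C) = (5 + 4)/((2*C)) = 9*(1/(2*C)) = 9/(2*C))
B = 1319890 (B = ((-22449 - 7295)*(15358 - 15713))/8 = (-29744*(-355))/8 = (1/8)*10559120 = 1319890)
k(v) = -218 + v
B - k(y(Y(1))) = 1319890 - (-218 + (9/2)/(-4)) = 1319890 - (-218 + (9/2)*(-1/4)) = 1319890 - (-218 - 9/8) = 1319890 - 1*(-1753/8) = 1319890 + 1753/8 = 10560873/8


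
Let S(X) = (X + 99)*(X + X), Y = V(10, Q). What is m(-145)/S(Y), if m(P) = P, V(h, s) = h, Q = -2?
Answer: -29/436 ≈ -0.066514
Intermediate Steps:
Y = 10
S(X) = 2*X*(99 + X) (S(X) = (99 + X)*(2*X) = 2*X*(99 + X))
m(-145)/S(Y) = -145*1/(20*(99 + 10)) = -145/(2*10*109) = -145/2180 = -145*1/2180 = -29/436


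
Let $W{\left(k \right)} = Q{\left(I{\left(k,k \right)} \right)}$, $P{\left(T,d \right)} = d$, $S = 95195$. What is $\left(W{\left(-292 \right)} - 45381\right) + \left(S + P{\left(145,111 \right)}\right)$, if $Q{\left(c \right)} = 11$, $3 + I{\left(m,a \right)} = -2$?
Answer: $49936$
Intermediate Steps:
$I{\left(m,a \right)} = -5$ ($I{\left(m,a \right)} = -3 - 2 = -5$)
$W{\left(k \right)} = 11$
$\left(W{\left(-292 \right)} - 45381\right) + \left(S + P{\left(145,111 \right)}\right) = \left(11 - 45381\right) + \left(95195 + 111\right) = -45370 + 95306 = 49936$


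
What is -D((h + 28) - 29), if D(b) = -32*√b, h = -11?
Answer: 64*I*√3 ≈ 110.85*I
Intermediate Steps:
-D((h + 28) - 29) = -(-32)*√((-11 + 28) - 29) = -(-32)*√(17 - 29) = -(-32)*√(-12) = -(-32)*2*I*√3 = -(-64)*I*√3 = 64*I*√3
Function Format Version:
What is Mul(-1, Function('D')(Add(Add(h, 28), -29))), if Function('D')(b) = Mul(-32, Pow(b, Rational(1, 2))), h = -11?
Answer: Mul(64, I, Pow(3, Rational(1, 2))) ≈ Mul(110.85, I)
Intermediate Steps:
Mul(-1, Function('D')(Add(Add(h, 28), -29))) = Mul(-1, Mul(-32, Pow(Add(Add(-11, 28), -29), Rational(1, 2)))) = Mul(-1, Mul(-32, Pow(Add(17, -29), Rational(1, 2)))) = Mul(-1, Mul(-32, Pow(-12, Rational(1, 2)))) = Mul(-1, Mul(-32, Mul(2, I, Pow(3, Rational(1, 2))))) = Mul(-1, Mul(-64, I, Pow(3, Rational(1, 2)))) = Mul(64, I, Pow(3, Rational(1, 2)))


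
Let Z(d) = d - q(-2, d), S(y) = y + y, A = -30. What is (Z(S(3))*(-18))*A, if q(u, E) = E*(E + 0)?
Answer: -16200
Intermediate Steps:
q(u, E) = E² (q(u, E) = E*E = E²)
S(y) = 2*y
Z(d) = d - d²
(Z(S(3))*(-18))*A = (((2*3)*(1 - 2*3))*(-18))*(-30) = ((6*(1 - 1*6))*(-18))*(-30) = ((6*(1 - 6))*(-18))*(-30) = ((6*(-5))*(-18))*(-30) = -30*(-18)*(-30) = 540*(-30) = -16200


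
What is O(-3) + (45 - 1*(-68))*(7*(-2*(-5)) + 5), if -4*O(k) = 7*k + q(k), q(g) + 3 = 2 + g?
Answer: 33925/4 ≈ 8481.3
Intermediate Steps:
q(g) = -1 + g (q(g) = -3 + (2 + g) = -1 + g)
O(k) = ¼ - 2*k (O(k) = -(7*k + (-1 + k))/4 = -(-1 + 8*k)/4 = ¼ - 2*k)
O(-3) + (45 - 1*(-68))*(7*(-2*(-5)) + 5) = (¼ - 2*(-3)) + (45 - 1*(-68))*(7*(-2*(-5)) + 5) = (¼ + 6) + (45 + 68)*(7*10 + 5) = 25/4 + 113*(70 + 5) = 25/4 + 113*75 = 25/4 + 8475 = 33925/4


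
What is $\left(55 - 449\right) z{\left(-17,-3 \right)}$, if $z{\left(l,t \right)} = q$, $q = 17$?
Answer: $-6698$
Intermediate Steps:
$z{\left(l,t \right)} = 17$
$\left(55 - 449\right) z{\left(-17,-3 \right)} = \left(55 - 449\right) 17 = \left(-394\right) 17 = -6698$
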